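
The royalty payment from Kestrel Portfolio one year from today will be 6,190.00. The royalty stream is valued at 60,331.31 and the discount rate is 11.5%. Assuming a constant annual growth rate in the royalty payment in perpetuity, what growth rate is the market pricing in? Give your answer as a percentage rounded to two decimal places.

1.24%

P = D₁/(r−g) ⇒ g = r − D₁/P = 0.115 − 6,190.00/60,331.31 = 0.012400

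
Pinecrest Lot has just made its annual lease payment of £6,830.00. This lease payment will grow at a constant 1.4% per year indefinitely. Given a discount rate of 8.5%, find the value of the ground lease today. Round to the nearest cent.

D₁ = D₀ × (1 + g) = £6,830.00 × 1.014 = £6,925.6200
Growing perpetuity: P = D₁ / (r − g) = £6,925.6200 / (0.085 − 0.014) = £97,543.94

£97543.94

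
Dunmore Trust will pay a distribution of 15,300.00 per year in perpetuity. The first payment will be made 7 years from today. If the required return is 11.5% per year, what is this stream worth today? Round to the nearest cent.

Value at end of year 6: C / r = 15,300.00 / 0.115 = 133,043.4783
Discount to today: PV = 133,043.4783 / (1 + 0.115)^6 = 133,043.4783 / 1.921539 = 69,237.98

69237.98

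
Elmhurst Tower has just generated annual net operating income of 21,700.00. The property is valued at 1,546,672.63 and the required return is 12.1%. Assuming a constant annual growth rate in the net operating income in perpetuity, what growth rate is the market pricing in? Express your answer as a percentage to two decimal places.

P = D₀(1+g)/(r−g) ⇒ P(r−g) = D₀(1+g) ⇒ g(P+D₀) = P·r − D₀
g = (P·r − D₀)/(P + D₀) = (1,546,672.63×0.121 − 21,700.00) / (1,546,672.63 + 21,700.00) = 0.105490

10.55%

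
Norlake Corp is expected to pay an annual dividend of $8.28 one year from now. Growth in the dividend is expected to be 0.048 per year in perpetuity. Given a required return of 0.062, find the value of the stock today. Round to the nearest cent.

Growing perpetuity: P = D₁ / (r − g) = $8.2800 / (0.062 − 0.048) = $591.43

$591.43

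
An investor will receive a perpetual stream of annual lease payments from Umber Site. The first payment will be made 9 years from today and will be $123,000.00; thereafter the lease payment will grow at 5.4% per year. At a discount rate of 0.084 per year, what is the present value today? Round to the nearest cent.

$2150550.27

Value at end of year 8: C₁ / (r − g) = $123,000.00 / (0.084 − 0.054) = $4,100,000.0000
Discount to today: PV = $4,100,000.0000 / (1 + 0.084)^8 = $4,100,000.0000 / 1.906489 = $2,150,550.27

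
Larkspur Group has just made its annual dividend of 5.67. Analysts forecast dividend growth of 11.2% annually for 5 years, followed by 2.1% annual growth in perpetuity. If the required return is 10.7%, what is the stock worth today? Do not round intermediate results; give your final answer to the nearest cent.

97.59

D_1 = 6.30504
D_2 = 7.01120
D_3 = 7.79646
D_4 = 8.66966
D_5 = 9.64067
Terminal value at year 5: TV = D_5×(1+g_2)/(r−g_2) = 9.84312/0.086 = 114.45487
P_0 = D_1/(1+r)^1 + D_2/(1+r)^2 + D_3/(1+r)^3 + D_4/(1+r)^4 + D_5/(1+r)^5 + TV/(1+r)^5
    = 5.69561 + 5.72134 + 5.74718 + 5.77314 + 5.79921 + 68.84877 = 97.58524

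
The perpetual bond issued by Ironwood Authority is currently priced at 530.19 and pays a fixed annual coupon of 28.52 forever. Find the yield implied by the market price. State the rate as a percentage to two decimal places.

P = C/r ⇒ r = C/P = 28.52/530.19 = 0.053792

5.38%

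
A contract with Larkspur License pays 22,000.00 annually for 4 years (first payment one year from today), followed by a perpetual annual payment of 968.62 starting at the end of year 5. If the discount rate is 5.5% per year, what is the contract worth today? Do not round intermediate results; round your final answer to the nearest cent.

PV of 4-year annuity: 22,000.00 × [1 − (1+0.055)^−4] / 0.055 = 77113.30268
Perpetuity value at year 4: 968.62 / 0.055 = 17611.27273
PV of perpetuity: 17611.27273 / (1+0.055)^4 = 14216.11422
Total PV = 77113.30268 + 14216.11422 = 91329.41690

91329.42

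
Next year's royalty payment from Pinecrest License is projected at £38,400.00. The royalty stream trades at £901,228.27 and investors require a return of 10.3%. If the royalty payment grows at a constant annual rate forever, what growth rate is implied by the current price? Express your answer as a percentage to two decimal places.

6.04%

P = D₁/(r−g) ⇒ g = r − D₁/P = 0.103 − £38,400.00/£901,228.27 = 0.060391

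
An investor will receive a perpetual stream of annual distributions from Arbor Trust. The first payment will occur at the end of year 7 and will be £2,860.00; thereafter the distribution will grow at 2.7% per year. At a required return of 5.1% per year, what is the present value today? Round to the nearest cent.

Value at end of year 6: C₁ / (r − g) = £2,860.00 / (0.051 − 0.027) = £119,166.6667
Discount to today: PV = £119,166.6667 / (1 + 0.051)^6 = £119,166.6667 / 1.347772 = £88,417.55

£88417.55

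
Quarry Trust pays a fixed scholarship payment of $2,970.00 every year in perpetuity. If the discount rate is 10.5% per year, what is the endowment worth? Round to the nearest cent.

$28285.71

Level perpetuity: PV = C / r = $2,970.00 / 0.105 = $28,285.71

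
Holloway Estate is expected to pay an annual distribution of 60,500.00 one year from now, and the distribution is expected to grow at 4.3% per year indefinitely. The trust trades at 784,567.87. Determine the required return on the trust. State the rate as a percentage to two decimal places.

12.01%

P = D₁/(r − g) ⇒ r = D₁/P + g = 60,500.0000/784,567.87 + 0.043 = 0.077113 + 0.043 = 0.120113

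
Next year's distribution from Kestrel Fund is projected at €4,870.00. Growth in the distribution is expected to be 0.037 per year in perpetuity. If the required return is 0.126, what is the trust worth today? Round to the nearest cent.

Growing perpetuity: P = D₁ / (r − g) = €4,870.0000 / (0.126 − 0.037) = €54,719.10

€54719.10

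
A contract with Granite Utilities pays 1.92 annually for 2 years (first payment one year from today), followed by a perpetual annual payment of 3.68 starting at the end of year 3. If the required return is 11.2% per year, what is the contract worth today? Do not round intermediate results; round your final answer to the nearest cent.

29.85

PV of 2-year annuity: 1.92 × [1 − (1+0.112)^−2] / 0.112 = 3.27933
Perpetuity value at year 2: 3.68 / 0.112 = 32.85714
PV of perpetuity: 32.85714 / (1+0.112)^2 = 26.57175
Total PV = 3.27933 + 26.57175 = 29.85109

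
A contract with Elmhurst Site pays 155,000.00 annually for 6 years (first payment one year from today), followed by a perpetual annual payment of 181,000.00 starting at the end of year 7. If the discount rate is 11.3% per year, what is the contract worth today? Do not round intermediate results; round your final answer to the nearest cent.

PV of 6-year annuity: 155,000.00 × [1 − (1+0.113)^−6] / 0.113 = 650105.10229
Perpetuity value at year 6: 181,000.00 / 0.113 = 1601769.91150
PV of perpetuity: 1601769.91150 / (1+0.113)^6 = 842614.92109
Total PV = 650105.10229 + 842614.92109 = 1492720.02338

1492720.02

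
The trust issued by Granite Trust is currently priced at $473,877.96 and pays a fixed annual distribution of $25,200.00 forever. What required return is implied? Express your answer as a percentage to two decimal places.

P = C/r ⇒ r = C/P = $25,200.00/$473,877.96 = 0.053178

5.32%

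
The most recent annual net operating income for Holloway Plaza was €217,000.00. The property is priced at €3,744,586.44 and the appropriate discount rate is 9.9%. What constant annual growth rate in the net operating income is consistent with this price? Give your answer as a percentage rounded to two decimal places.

P = D₀(1+g)/(r−g) ⇒ P(r−g) = D₀(1+g) ⇒ g(P+D₀) = P·r − D₀
g = (P·r − D₀)/(P + D₀) = (€3,744,586.44×0.099 − €217,000.00) / (€3,744,586.44 + €217,000.00) = 0.038801

3.88%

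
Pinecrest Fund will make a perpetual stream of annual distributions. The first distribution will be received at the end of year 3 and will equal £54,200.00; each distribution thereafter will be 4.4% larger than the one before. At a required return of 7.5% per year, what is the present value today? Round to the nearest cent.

Value at end of year 2: C₁ / (r − g) = £54,200.00 / (0.075 − 0.044) = £1,748,387.0968
Discount to today: PV = £1,748,387.0968 / (1 + 0.075)^2 = £1,748,387.0968 / 1.155625 = £1,512,936.37

£1512936.37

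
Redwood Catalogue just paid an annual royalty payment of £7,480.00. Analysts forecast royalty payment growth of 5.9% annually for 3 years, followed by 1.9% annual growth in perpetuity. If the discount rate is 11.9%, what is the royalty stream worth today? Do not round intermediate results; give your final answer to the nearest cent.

D_1 = 7921.32000
D_2 = 8388.67788
D_3 = 8883.60987
Terminal value at year 3: TV = D_3×(1+g_2)/(r−g_2) = 9052.39846/0.1 = 90523.98463
P_0 = D_1/(1+r)^1 + D_2/(1+r)^2 + D_3/(1+r)^3 + TV/(1+r)^3
    = 7078.92761 + 6699.36045 + 6340.14541 + 64606.08175 = 84724.51523

£84724.52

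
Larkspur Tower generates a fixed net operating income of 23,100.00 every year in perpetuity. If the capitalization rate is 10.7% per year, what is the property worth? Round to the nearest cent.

Level perpetuity: PV = C / r = 23,100.00 / 0.107 = 215,887.85

215887.85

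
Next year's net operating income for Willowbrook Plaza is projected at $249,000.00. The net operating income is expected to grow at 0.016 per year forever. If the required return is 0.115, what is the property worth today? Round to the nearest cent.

Growing perpetuity: P = D₁ / (r − g) = $249,000.0000 / (0.115 − 0.016) = $2,515,151.52

$2515151.52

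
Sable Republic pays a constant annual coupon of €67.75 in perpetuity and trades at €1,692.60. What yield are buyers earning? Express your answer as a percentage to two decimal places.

P = C/r ⇒ r = C/P = €67.75/€1,692.60 = 0.040027

4.00%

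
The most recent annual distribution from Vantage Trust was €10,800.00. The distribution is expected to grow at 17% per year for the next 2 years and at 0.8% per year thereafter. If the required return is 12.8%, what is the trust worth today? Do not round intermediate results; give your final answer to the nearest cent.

D_1 = 12636.00000
D_2 = 14784.12000
Terminal value at year 2: TV = D_2×(1+g_2)/(r−g_2) = 14902.39296/0.12 = 124186.60800
P_0 = D_1/(1+r)^1 + D_2/(1+r)^2 + TV/(1+r)^2
    = 11202.12766 + 11619.22816 + 97601.51652 = 120422.87234

€120422.87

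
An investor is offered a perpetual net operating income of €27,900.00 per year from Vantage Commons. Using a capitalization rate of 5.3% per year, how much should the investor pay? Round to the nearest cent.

€526415.09

Level perpetuity: PV = C / r = €27,900.00 / 0.053 = €526,415.09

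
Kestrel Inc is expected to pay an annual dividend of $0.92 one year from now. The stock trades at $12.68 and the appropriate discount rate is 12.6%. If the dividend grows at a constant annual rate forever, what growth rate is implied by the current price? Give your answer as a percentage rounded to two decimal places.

5.34%

P = D₁/(r−g) ⇒ g = r − D₁/P = 0.126 − $0.92/$12.68 = 0.053445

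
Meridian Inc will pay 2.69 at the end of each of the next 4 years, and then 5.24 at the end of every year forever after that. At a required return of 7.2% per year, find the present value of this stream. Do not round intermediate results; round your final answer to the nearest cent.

PV of 4-year annuity: 2.69 × [1 − (1+0.072)^−4] / 0.072 = 9.07061
Perpetuity value at year 4: 5.24 / 0.072 = 72.77778
PV of perpetuity: 72.77778 / (1+0.072)^4 = 55.10863
Total PV = 9.07061 + 55.10863 = 64.17924

64.18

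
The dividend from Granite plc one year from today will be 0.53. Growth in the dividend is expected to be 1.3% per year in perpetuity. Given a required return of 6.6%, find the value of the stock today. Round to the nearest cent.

10.00

Growing perpetuity: P = D₁ / (r − g) = 0.5300 / (0.066 − 0.013) = 10.00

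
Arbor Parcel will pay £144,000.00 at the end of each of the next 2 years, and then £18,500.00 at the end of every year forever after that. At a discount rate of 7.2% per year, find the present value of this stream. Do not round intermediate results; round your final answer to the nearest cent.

PV of 2-year annuity: £144,000.00 × [1 − (1+0.072)^−2] / 0.072 = 259634.66251
Perpetuity value at year 2: £18,500.00 / 0.072 = 256944.44444
PV of perpetuity: 256944.44444 / (1+0.072)^2 = 223588.60239
Total PV = 259634.66251 + 223588.60239 = 483223.26489

£483223.26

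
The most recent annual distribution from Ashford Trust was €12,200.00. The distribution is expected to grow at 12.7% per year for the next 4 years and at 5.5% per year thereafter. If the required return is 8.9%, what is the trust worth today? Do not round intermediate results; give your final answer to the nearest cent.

D_1 = 13749.40000
D_2 = 15495.57380
D_3 = 17463.51167
D_4 = 19681.37766
Terminal value at year 4: TV = D_4×(1+g_2)/(r−g_2) = 20763.85343/0.034 = 610701.57135
P_0 = D_1/(1+r)^1 + D_2/(1+r)^2 + D_3/(1+r)^3 + D_4/(1+r)^4 + TV/(1+r)^4
    = 12625.71166 + 13066.27828 + 13522.21820 + 13994.06787 + 434227.69417 = 487435.97017

€487435.97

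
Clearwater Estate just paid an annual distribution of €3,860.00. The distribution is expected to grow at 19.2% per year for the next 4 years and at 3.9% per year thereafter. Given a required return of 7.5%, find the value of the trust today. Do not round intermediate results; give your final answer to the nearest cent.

D_1 = 4601.12000
D_2 = 5484.53504
D_3 = 6537.56577
D_4 = 7792.77840
Terminal value at year 4: TV = D_4×(1+g_2)/(r−g_2) = 8096.69675/0.036 = 224908.24312
P_0 = D_1/(1+r)^1 + D_2/(1+r)^2 + D_3/(1+r)^3 + D_4/(1+r)^4 + TV/(1+r)^4
    = 4280.11163 + 4745.94703 + 5262.48266 + 5835.23659 + 168411.41160 = 188535.18952

€188535.19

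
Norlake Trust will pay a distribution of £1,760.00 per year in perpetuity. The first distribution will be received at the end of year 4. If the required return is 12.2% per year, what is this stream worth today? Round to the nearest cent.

Value at end of year 3: C / r = £1,760.00 / 0.122 = £14,426.2295
Discount to today: PV = £14,426.2295 / (1 + 0.122)^3 = £14,426.2295 / 1.412468 = £10,213.49

£10213.49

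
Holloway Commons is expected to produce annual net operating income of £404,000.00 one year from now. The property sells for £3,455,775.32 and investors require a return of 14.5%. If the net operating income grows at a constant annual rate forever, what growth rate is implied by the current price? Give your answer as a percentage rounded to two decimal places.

2.81%

P = D₁/(r−g) ⇒ g = r − D₁/P = 0.145 − £404,000.00/£3,455,775.32 = 0.028094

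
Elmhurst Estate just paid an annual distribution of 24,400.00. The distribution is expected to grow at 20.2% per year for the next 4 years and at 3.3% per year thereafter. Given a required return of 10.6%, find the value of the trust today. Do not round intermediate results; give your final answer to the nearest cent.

602385.21

D_1 = 29328.80000
D_2 = 35253.21760
D_3 = 42374.36756
D_4 = 50933.98980
Terminal value at year 4: TV = D_4×(1+g_2)/(r−g_2) = 52614.81146/0.073 = 720750.84198
P_0 = D_1/(1+r)^1 + D_2/(1+r)^2 + D_3/(1+r)^3 + D_4/(1+r)^4 + TV/(1+r)^4
    = 26517.90235 + 28819.63709 + 31321.16075 + 34039.81484 + 481686.69500 = 602385.21003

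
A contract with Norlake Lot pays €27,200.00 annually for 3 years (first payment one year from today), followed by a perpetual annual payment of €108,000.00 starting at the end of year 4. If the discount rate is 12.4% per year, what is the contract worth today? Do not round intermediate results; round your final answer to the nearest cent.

€678225.98

PV of 3-year annuity: €27,200.00 × [1 − (1+0.124)^−3] / 0.124 = 64883.36667
Perpetuity value at year 3: €108,000.00 / 0.124 = 870967.74194
PV of perpetuity: 870967.74194 / (1+0.124)^3 = 613342.60955
Total PV = 64883.36667 + 613342.60955 = 678225.97622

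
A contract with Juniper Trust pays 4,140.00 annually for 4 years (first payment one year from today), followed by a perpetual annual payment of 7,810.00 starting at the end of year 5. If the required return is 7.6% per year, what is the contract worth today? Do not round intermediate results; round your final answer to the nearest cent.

PV of 4-year annuity: 4,140.00 × [1 − (1+0.076)^−4] / 0.076 = 13835.18476
Perpetuity value at year 4: 7,810.00 / 0.076 = 102763.15789
PV of perpetuity: 102763.15789 / (1+0.076)^4 = 76663.44944
Total PV = 13835.18476 + 76663.44944 = 90498.63420

90498.63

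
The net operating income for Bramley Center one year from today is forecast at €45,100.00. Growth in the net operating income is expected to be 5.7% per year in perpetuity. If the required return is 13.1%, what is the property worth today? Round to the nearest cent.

€609459.46

Growing perpetuity: P = D₁ / (r − g) = €45,100.0000 / (0.131 − 0.057) = €609,459.46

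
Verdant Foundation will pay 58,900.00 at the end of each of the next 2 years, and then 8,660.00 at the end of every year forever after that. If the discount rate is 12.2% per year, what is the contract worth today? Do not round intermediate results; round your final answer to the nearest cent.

155669.15

PV of 2-year annuity: 58,900.00 × [1 − (1+0.122)^−2] / 0.122 = 99283.01575
Perpetuity value at year 2: 8,660.00 / 0.122 = 70983.60656
PV of perpetuity: 70983.60656 / (1+0.122)^2 = 56386.13769
Total PV = 99283.01575 + 56386.13769 = 155669.15344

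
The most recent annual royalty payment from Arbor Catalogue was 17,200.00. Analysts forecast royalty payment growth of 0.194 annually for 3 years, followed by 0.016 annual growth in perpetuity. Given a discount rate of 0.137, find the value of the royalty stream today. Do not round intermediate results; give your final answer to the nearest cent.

D_1 = 20536.80000
D_2 = 24520.93920
D_3 = 29278.00140
Terminal value at year 3: TV = D_3×(1+g_2)/(r−g_2) = 29746.44943/0.121 = 245838.42502
P_0 = D_1/(1+r)^1 + D_2/(1+r)^2 + D_3/(1+r)^3 + TV/(1+r)^3
    = 18062.26913 + 18967.76547 + 19918.65609 + 167250.86434 = 224199.55503

224199.56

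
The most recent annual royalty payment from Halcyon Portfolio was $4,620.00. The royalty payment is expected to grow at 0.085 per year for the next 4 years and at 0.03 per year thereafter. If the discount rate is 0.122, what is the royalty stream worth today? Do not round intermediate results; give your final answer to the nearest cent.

D_1 = 5012.70000
D_2 = 5438.77950
D_3 = 5901.07576
D_4 = 6402.66720
Terminal value at year 4: TV = D_4×(1+g_2)/(r−g_2) = 6594.74721/0.092 = 71682.03492
P_0 = D_1/(1+r)^1 + D_2/(1+r)^2 + D_3/(1+r)^3 + D_4/(1+r)^4 + TV/(1+r)^4
    = 4467.64706 + 4320.31823 + 4177.84785 + 4040.07568 + 45231.28208 = 62237.17090

$62237.17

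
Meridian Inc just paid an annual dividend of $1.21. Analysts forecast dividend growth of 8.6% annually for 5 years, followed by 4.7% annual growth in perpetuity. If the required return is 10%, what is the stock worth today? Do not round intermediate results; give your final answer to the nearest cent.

D_1 = 1.31406
D_2 = 1.42707
D_3 = 1.54980
D_4 = 1.68308
D_5 = 1.82782
Terminal value at year 5: TV = D_5×(1+g_2)/(r−g_2) = 1.91373/0.053 = 36.10816
P_0 = D_1/(1+r)^1 + D_2/(1+r)^2 + D_3/(1+r)^3 + D_4/(1+r)^4 + D_5/(1+r)^5 + TV/(1+r)^5
    = 1.19460 + 1.17940 + 1.16439 + 1.14957 + 1.13494 + 22.42032 = 28.24321

$28.24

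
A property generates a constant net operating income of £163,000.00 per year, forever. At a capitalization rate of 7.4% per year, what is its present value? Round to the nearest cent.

£2202702.70

Level perpetuity: PV = C / r = £163,000.00 / 0.074 = £2,202,702.70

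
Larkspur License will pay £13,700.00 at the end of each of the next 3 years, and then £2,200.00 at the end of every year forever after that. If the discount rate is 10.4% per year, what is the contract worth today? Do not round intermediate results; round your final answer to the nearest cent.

£49552.45

PV of 3-year annuity: £13,700.00 × [1 − (1+0.104)^−3] / 0.104 = 33831.37429
Perpetuity value at year 3: £2,200.00 / 0.104 = 21153.84615
PV of perpetuity: 21153.84615 / (1+0.104)^3 = 15721.07072
Total PV = 33831.37429 + 15721.07072 = 49552.44501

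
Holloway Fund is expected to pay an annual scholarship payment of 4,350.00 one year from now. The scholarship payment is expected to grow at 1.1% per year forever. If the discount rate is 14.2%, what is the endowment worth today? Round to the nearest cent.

Growing perpetuity: P = D₁ / (r − g) = 4,350.0000 / (0.142 − 0.011) = 33,206.11

33206.11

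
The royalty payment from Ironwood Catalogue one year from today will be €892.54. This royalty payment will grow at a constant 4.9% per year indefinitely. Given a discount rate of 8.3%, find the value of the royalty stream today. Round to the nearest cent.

€26251.18

Growing perpetuity: P = D₁ / (r − g) = €892.5400 / (0.083 − 0.049) = €26,251.18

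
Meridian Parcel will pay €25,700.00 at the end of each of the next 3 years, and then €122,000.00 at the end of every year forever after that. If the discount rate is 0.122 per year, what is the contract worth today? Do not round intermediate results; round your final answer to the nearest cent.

€769496.25

PV of 3-year annuity: €25,700.00 × [1 − (1+0.122)^−3] / 0.122 = 61515.53745
Perpetuity value at year 3: €122,000.00 / 0.122 = 1000000.00000
PV of perpetuity: 1000000.00000 / (1+0.122)^3 = 707980.71717
Total PV = 61515.53745 + 707980.71717 = 769496.25461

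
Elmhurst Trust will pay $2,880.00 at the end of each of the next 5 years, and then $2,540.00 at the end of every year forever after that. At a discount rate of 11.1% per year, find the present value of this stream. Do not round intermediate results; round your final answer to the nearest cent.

$24136.33

PV of 5-year annuity: $2,880.00 × [1 − (1+0.111)^−5] / 0.111 = 10617.46161
Perpetuity value at year 5: $2,540.00 / 0.111 = 22882.88288
PV of perpetuity: 22882.88288 / (1+0.111)^5 = 13518.87160
Total PV = 10617.46161 + 13518.87160 = 24136.33321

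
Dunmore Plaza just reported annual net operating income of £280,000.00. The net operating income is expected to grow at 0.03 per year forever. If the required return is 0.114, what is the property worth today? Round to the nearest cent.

£3433333.33

D₁ = D₀ × (1 + g) = £280,000.00 × 1.03 = £288,400.0000
Growing perpetuity: P = D₁ / (r − g) = £288,400.0000 / (0.114 − 0.03) = £3,433,333.33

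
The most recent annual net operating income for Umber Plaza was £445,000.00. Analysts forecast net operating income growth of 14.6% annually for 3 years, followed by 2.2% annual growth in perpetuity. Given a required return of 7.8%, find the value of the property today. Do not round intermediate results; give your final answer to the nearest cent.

£11267710.55

D_1 = 509970.00000
D_2 = 584425.62000
D_3 = 669751.76052
Terminal value at year 3: TV = D_3×(1+g_2)/(r−g_2) = 684486.29925/0.056 = 12222969.62949
P_0 = D_1/(1+r)^1 + D_2/(1+r)^2 + D_3/(1+r)^3 + TV/(1+r)^3
    = 473070.50093 + 502911.68280 + 534635.23979 + 9757093.12617 = 11267710.54969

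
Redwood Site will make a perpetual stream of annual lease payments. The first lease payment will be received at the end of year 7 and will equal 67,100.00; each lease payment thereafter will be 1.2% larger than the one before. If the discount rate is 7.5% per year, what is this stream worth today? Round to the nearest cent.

Value at end of year 6: C₁ / (r − g) = 67,100.00 / (0.075 − 0.012) = 1,065,079.3651
Discount to today: PV = 1,065,079.3651 / (1 + 0.075)^6 = 1,065,079.3651 / 1.543302 = 690,130.44

690130.44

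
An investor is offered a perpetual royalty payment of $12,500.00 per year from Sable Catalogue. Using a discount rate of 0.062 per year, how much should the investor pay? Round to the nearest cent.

$201612.90

Level perpetuity: PV = C / r = $12,500.00 / 0.062 = $201,612.90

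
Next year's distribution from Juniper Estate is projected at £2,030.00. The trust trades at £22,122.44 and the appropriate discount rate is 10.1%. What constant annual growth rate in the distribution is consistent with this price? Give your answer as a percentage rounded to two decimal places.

0.92%

P = D₁/(r−g) ⇒ g = r − D₁/P = 0.101 − £2,030.00/£22,122.44 = 0.009238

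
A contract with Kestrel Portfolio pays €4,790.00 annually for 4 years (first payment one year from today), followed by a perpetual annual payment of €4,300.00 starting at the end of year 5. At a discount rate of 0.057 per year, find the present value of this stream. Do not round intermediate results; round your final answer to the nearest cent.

€77148.23

PV of 4-year annuity: €4,790.00 × [1 − (1+0.057)^−4] / 0.057 = 16712.51432
Perpetuity value at year 4: €4,300.00 / 0.057 = 75438.59649
PV of perpetuity: 75438.59649 / (1+0.057)^4 = 60435.71308
Total PV = 16712.51432 + 60435.71308 = 77148.22739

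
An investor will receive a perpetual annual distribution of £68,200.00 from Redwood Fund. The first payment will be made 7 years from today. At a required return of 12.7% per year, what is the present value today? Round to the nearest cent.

Value at end of year 6: C / r = £68,200.00 / 0.127 = £537,007.8740
Discount to today: PV = £537,007.8740 / (1 + 0.127)^6 = £537,007.8740 / 2.049007 = £262,081.98

£262081.98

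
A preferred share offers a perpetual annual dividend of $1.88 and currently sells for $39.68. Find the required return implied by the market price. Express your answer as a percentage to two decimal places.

P = C/r ⇒ r = C/P = $1.88/$39.68 = 0.047379

4.74%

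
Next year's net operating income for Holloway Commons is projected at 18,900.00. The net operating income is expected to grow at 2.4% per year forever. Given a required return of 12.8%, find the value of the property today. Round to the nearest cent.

Growing perpetuity: P = D₁ / (r − g) = 18,900.0000 / (0.128 − 0.024) = 181,730.77

181730.77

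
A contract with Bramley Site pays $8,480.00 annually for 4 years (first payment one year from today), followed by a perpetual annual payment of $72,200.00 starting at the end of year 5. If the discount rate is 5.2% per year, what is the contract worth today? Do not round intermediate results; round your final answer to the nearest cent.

PV of 4-year annuity: $8,480.00 × [1 − (1+0.052)^−4] / 0.052 = 29930.48603
Perpetuity value at year 4: $72,200.00 / 0.052 = 1388461.53846
PV of perpetuity: 1388461.53846 / (1+0.052)^4 = 1133628.86257
Total PV = 29930.48603 + 1133628.86257 = 1163559.34861

$1163559.35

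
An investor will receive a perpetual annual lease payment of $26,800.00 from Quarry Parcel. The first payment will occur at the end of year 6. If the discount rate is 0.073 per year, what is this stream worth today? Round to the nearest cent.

$258115.05

Value at end of year 5: C / r = $26,800.00 / 0.073 = $367,123.2877
Discount to today: PV = $367,123.2877 / (1 + 0.073)^5 = $367,123.2877 / 1.422324 = $258,115.05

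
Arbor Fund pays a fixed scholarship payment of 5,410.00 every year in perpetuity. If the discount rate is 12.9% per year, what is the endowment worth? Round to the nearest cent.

Level perpetuity: PV = C / r = 5,410.00 / 0.129 = 41,937.98

41937.98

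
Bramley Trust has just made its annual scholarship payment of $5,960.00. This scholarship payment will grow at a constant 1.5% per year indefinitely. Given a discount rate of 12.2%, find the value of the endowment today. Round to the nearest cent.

D₁ = D₀ × (1 + g) = $5,960.00 × 1.015 = $6,049.4000
Growing perpetuity: P = D₁ / (r − g) = $6,049.4000 / (0.122 − 0.015) = $56,536.45

$56536.45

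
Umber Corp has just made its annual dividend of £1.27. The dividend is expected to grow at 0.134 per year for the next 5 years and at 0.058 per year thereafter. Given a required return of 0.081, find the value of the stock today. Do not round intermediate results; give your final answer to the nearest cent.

D_1 = 1.44018
D_2 = 1.63316
D_3 = 1.85201
D_4 = 2.10018
D_5 = 2.38160
Terminal value at year 5: TV = D_5×(1+g_2)/(r−g_2) = 2.51973/0.023 = 109.55364
P_0 = D_1/(1+r)^1 + D_2/(1+r)^2 + D_3/(1+r)^3 + D_4/(1+r)^4 + D_5/(1+r)^5 + TV/(1+r)^5
    = 1.33227 + 1.39759 + 1.46611 + 1.53799 + 1.61339 + 74.21614 = 81.56348

£81.56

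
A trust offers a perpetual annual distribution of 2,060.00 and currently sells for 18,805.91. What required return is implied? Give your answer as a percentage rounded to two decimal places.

10.95%

P = C/r ⇒ r = C/P = 2,060.00/18,805.91 = 0.109540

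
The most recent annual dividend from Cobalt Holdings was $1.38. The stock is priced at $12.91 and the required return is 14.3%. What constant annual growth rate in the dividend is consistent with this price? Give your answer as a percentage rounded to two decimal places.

3.26%

P = D₀(1+g)/(r−g) ⇒ P(r−g) = D₀(1+g) ⇒ g(P+D₀) = P·r − D₀
g = (P·r − D₀)/(P + D₀) = ($12.91×0.143 − $1.38) / ($12.91 + $1.38) = 0.032619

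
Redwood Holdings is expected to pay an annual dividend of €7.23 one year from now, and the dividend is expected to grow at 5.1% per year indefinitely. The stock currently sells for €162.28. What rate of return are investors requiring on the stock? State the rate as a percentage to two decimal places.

P = D₁/(r − g) ⇒ r = D₁/P + g = €7.2300/€162.28 + 0.051 = 0.044553 + 0.051 = 0.095553

9.56%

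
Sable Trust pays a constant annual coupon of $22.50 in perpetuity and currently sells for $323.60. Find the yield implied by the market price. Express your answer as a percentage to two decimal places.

6.95%

P = C/r ⇒ r = C/P = $22.50/$323.60 = 0.069530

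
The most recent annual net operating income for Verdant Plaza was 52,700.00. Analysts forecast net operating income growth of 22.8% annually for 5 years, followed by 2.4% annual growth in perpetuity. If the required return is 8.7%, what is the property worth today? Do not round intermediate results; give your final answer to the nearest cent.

D_1 = 64715.60000
D_2 = 79470.75680
D_3 = 97590.08935
D_4 = 119840.62972
D_5 = 147164.29330
Terminal value at year 5: TV = D_5×(1+g_2)/(r−g_2) = 150696.23634/0.063 = 2392003.75140
P_0 = D_1/(1+r)^1 + D_2/(1+r)^2 + D_3/(1+r)^3 + D_4/(1+r)^4 + D_5/(1+r)^5 + TV/(1+r)^5
    = 59535.97056 + 67258.66775 + 75983.11316 + 85839.24835 + 96973.87026 + 1576210.20871 = 1961801.07880

1961801.08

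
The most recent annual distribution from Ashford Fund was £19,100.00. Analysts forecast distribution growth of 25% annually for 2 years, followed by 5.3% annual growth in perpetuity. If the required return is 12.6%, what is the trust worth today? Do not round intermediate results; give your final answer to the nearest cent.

£384274.86

D_1 = 23875.00000
D_2 = 29843.75000
Terminal value at year 2: TV = D_2×(1+g_2)/(r−g_2) = 31425.46875/0.073 = 430485.87329
P_0 = D_1/(1+r)^1 + D_2/(1+r)^2 + TV/(1+r)^2
    = 21203.37478 + 23538.38230 + 339533.10362 = 384274.86070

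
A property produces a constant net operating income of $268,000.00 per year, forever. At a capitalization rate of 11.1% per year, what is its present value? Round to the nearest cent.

$2414414.41

Level perpetuity: PV = C / r = $268,000.00 / 0.111 = $2,414,414.41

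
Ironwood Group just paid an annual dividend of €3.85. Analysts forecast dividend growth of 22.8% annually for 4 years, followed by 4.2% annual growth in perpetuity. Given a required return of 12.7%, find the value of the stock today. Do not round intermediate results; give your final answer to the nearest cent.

D_1 = 4.72780
D_2 = 5.80574
D_3 = 7.12945
D_4 = 8.75496
Terminal value at year 4: TV = D_4×(1+g_2)/(r−g_2) = 9.12267/0.085 = 107.32552
P_0 = D_1/(1+r)^1 + D_2/(1+r)^2 + D_3/(1+r)^3 + D_4/(1+r)^4 + TV/(1+r)^4
    = 4.19503 + 4.57098 + 4.98063 + 5.42698 + 66.52844 = 85.70206

€85.70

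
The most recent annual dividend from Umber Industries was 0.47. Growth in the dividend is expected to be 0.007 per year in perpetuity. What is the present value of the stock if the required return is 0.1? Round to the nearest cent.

D₁ = D₀ × (1 + g) = 0.47 × 1.007 = 0.4733
Growing perpetuity: P = D₁ / (r − g) = 0.4733 / (0.1 − 0.007) = 5.09

5.09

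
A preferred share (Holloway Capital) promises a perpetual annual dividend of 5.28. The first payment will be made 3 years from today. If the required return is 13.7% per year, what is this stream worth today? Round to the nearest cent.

Value at end of year 2: C / r = 5.28 / 0.137 = 38.5401
Discount to today: PV = 38.5401 / (1 + 0.137)^2 = 38.5401 / 1.292769 = 29.81

29.81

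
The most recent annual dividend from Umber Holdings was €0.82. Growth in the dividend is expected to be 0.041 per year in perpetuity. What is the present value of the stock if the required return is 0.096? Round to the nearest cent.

D₁ = D₀ × (1 + g) = €0.82 × 1.041 = €0.8536
Growing perpetuity: P = D₁ / (r − g) = €0.8536 / (0.096 − 0.041) = €15.52

€15.52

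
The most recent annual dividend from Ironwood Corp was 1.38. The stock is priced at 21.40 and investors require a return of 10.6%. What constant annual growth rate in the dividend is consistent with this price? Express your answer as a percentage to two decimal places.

3.90%

P = D₀(1+g)/(r−g) ⇒ P(r−g) = D₀(1+g) ⇒ g(P+D₀) = P·r − D₀
g = (P·r − D₀)/(P + D₀) = (21.40×0.106 − 1.38) / (21.40 + 1.38) = 0.038999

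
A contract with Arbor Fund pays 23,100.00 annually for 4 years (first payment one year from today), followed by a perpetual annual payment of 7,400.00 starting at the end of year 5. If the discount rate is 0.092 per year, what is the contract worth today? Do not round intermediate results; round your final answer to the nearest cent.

PV of 4-year annuity: 23,100.00 × [1 − (1+0.092)^−4] / 0.092 = 74510.17401
Perpetuity value at year 4: 7,400.00 / 0.092 = 80434.78261
PV of perpetuity: 80434.78261 / (1+0.092)^4 = 56565.72254
Total PV = 74510.17401 + 56565.72254 = 131075.89655

131075.90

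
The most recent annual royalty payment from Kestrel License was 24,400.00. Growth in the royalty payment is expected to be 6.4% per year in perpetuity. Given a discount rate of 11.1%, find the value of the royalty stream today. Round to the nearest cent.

D₁ = D₀ × (1 + g) = 24,400.00 × 1.064 = 25,961.6000
Growing perpetuity: P = D₁ / (r − g) = 25,961.6000 / (0.111 − 0.064) = 552,374.47

552374.47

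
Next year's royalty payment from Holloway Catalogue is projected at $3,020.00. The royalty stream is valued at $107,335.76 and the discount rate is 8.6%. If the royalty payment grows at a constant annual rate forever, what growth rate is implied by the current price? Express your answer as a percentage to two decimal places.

5.79%

P = D₁/(r−g) ⇒ g = r − D₁/P = 0.086 − $3,020.00/$107,335.76 = 0.057864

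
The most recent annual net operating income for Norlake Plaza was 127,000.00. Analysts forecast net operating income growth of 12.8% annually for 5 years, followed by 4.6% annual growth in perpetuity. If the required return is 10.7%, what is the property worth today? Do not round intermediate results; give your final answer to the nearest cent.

D_1 = 143256.00000
D_2 = 161592.76800
D_3 = 182276.64230
D_4 = 205608.05252
D_5 = 231925.88324
Terminal value at year 5: TV = D_5×(1+g_2)/(r−g_2) = 242594.47387/0.061 = 3976958.58804
P_0 = D_1/(1+r)^1 + D_2/(1+r)^2 + D_3/(1+r)^3 + D_4/(1+r)^4 + D_5/(1+r)^5 + TV/(1+r)^5
    = 129409.21409 + 131864.13143 + 134365.61902 + 136914.56030 + 139511.85548 + 2392285.25963 = 3064350.63996

3064350.64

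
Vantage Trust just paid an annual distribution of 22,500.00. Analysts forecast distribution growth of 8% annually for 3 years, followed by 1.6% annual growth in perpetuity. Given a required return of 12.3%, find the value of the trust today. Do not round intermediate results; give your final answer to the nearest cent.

D_1 = 24300.00000
D_2 = 26244.00000
D_3 = 28343.52000
Terminal value at year 3: TV = D_3×(1+g_2)/(r−g_2) = 28797.01632/0.107 = 269130.99364
P_0 = D_1/(1+r)^1 + D_2/(1+r)^2 + D_3/(1+r)^3 + TV/(1+r)^3
    = 21638.46839 + 20809.92508 + 20013.10693 + 190030.99663 = 252492.49702

252492.50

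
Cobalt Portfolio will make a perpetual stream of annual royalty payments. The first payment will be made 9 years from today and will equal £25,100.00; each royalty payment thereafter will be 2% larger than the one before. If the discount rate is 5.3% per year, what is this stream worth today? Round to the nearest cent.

£503190.94

Value at end of year 8: C₁ / (r − g) = £25,100.00 / (0.053 − 0.02) = £760,606.0606
Discount to today: PV = £760,606.0606 / (1 + 0.053)^8 = £760,606.0606 / 1.511565 = £503,190.94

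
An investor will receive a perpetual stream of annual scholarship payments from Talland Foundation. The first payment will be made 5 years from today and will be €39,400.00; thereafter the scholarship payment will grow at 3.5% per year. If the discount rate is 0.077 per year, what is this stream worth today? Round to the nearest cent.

Value at end of year 4: C₁ / (r − g) = €39,400.00 / (0.077 − 0.035) = €938,095.2381
Discount to today: PV = €938,095.2381 / (1 + 0.077)^4 = €938,095.2381 / 1.345435 = €697,242.93

€697242.93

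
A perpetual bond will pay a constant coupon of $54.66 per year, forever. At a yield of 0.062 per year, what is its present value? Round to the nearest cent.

$881.61

Level perpetuity: PV = C / r = $54.66 / 0.062 = $881.61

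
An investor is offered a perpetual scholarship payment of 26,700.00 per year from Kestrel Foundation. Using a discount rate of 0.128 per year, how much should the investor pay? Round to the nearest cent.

Level perpetuity: PV = C / r = 26,700.00 / 0.128 = 208,593.75

208593.75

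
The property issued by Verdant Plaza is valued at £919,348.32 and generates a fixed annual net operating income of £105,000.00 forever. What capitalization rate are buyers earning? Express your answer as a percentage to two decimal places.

11.42%

P = C/r ⇒ r = C/P = £105,000.00/£919,348.32 = 0.114211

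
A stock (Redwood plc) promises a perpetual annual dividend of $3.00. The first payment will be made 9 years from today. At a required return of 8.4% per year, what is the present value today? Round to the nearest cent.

Value at end of year 8: C / r = $3.00 / 0.084 = $35.7143
Discount to today: PV = $35.7143 / (1 + 0.084)^8 = $35.7143 / 1.906489 = $18.73

$18.73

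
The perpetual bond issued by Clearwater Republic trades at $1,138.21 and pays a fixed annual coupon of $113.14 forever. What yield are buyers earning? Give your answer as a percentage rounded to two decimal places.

9.94%

P = C/r ⇒ r = C/P = $113.14/$1,138.21 = 0.099402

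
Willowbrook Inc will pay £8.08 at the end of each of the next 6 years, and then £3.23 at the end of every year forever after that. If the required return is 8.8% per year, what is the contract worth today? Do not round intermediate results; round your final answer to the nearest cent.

£58.59

PV of 6-year annuity: £8.08 × [1 − (1+0.088)^−6] / 0.088 = 36.46338
Perpetuity value at year 6: £3.23 / 0.088 = 36.70455
PV of perpetuity: 36.70455 / (1+0.088)^6 = 22.12822
Total PV = 36.46338 + 22.12822 = 58.59160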